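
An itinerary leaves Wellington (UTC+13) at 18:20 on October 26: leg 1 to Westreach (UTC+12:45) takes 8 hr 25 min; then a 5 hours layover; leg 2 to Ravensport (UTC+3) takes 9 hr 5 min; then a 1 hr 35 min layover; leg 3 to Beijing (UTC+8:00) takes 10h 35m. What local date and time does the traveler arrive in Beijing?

00:00 on October 28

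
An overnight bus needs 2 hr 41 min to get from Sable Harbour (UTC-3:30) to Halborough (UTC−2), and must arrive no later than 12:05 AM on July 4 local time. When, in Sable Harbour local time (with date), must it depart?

Target arrival in UTC: 12:05 AM + 2:00 = 2:05 AM on Jul 4.
Subtract 2 hours 41 minutes → departure 11:24 PM UTC on Jul 3.
Sable Harbour is UTC−3:30: 11:24 PM − 3:30 = 7:54 PM on Jul 3.

7:54 PM on Jul 3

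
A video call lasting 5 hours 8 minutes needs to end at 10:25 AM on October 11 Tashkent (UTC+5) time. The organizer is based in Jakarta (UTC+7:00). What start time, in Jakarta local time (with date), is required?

7:17 AM on October 11

Target end time in UTC: 10:25 AM − 5:00 = 5:25 AM on Oct 11.
Subtract 5 hours and 8 minutes → start 12:17 AM UTC on Oct 11.
Jakarta is UTC+7:00: 12:17 AM + 7:00 = 7:17 AM on Oct 11.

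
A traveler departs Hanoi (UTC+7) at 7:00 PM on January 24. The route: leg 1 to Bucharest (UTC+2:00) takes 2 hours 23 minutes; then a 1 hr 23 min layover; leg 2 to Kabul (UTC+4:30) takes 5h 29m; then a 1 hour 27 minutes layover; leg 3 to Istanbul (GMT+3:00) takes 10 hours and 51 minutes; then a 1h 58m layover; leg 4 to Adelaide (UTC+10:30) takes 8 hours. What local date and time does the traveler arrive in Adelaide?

6:01 AM on January 26

Convert departure to UTC: 7:00 PM − 7:00 = 12:00 PM UTC on Jan 24.
Add 2 hours 23 minutes leg 1 → 2:23 PM UTC.
Add 1 hour 23 minutes layover in Bucharest → 3:46 PM UTC.
Add 5 hours 29 minutes leg 2 → 9:15 PM UTC.
Add 1 hour and 27 minutes layover in Kabul → 10:42 PM UTC.
Add 10 hours 51 minutes leg 3 → 9:33 AM UTC (Jan 25).
Add 1 hour and 58 minutes layover in Istanbul → 11:31 AM UTC.
Add 8 hours leg 4 → 7:31 PM UTC.
Adelaide is UTC+10:30, so local arrival = 7:31 PM + 10:30 = 6:01 AM on Jan 26.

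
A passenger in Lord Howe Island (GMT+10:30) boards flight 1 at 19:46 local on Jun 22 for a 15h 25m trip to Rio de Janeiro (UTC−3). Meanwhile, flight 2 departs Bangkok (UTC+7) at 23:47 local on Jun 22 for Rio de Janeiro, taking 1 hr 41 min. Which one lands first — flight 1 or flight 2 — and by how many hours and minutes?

Flight 1 in UTC: 19:46 − 10:30 = 09:16 on Jun 22.
+15 hours 25 minutes → arrive 00:41 UTC on Jun 23.
Flight 2 in UTC: 23:47 − 7:00 = 16:47 on Jun 22.
+1 hour and 41 minutes → arrive 18:28 UTC on Jun 22.
Flight 2 lands earlier by 6 hours 13 minutes.

the second, by 6 hours 13 minutes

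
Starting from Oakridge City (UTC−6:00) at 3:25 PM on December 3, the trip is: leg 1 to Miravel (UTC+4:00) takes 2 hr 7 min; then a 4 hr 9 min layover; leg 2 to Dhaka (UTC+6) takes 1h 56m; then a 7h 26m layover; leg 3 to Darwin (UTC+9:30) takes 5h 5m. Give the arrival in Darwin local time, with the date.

Convert departure to UTC: 3:25 PM + 6:00 = 9:25 PM UTC on Dec 3.
Add 2 hours 7 minutes leg 1 → 11:32 PM UTC.
Add 4 hours and 9 minutes layover in Miravel → 3:41 AM UTC (Dec 4).
Add 1 hour 56 minutes leg 2 → 5:37 AM UTC.
Add 7 hours 26 minutes layover in Dhaka → 1:03 PM UTC.
Add 5 hours and 5 minutes leg 3 → 6:08 PM UTC.
Darwin is UTC+9:30, so local arrival = 6:08 PM + 9:30 = 3:38 AM on Dec 5.

3:38 AM on Dec 5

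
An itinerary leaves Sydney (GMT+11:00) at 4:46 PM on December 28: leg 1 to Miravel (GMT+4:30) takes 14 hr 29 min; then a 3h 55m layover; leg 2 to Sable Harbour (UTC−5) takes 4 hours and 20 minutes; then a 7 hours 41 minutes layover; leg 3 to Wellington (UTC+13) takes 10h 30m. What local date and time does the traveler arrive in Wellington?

11:41 AM on December 30

Convert departure to UTC: 4:46 PM − 11:00 = 5:46 AM UTC on Dec 28.
Add 14 hours and 29 minutes leg 1 → 8:15 PM UTC.
Add 3 hours and 55 minutes layover in Miravel → 12:10 AM UTC (Dec 29).
Add 4 hours and 20 minutes leg 2 → 4:30 AM UTC.
Add 7 hours 41 minutes layover in Sable Harbour → 12:11 PM UTC.
Add 10 hours and 30 minutes leg 3 → 10:41 PM UTC.
Wellington is UTC+13:00, so local arrival = 10:41 PM + 13:00 = 11:41 AM on Dec 30.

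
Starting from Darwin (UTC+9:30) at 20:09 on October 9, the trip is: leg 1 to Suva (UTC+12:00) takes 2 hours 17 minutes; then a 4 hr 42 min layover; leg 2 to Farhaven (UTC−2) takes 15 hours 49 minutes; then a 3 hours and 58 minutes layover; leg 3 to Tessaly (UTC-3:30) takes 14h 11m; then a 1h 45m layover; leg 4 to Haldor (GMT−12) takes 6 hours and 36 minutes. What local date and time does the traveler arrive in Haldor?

Convert departure to UTC: 20:09 − 9:30 = 10:39 UTC on Oct 9.
Add 2 hours 17 minutes leg 1 → 12:56 UTC.
Add 4 hours and 42 minutes layover in Suva → 17:38 UTC.
Add 15 hours 49 minutes leg 2 → 09:27 UTC (Oct 10).
Add 3 hours 58 minutes layover in Farhaven → 13:25 UTC.
Add 14 hours and 11 minutes leg 3 → 03:36 UTC (Oct 11).
Add 1 hour 45 minutes layover in Tessaly → 05:21 UTC.
Add 6 hours 36 minutes leg 4 → 11:57 UTC.
Haldor is UTC−12:00, so local arrival = 11:57 − 12:00 = 23:57 on Oct 10.

23:57 on October 10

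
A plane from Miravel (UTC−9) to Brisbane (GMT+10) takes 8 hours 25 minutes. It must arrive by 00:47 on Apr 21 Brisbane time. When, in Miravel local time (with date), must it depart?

21:22 on Apr 19

Target arrival in UTC: 00:47 − 10:00 = 14:47 on Apr 20.
Subtract 8 hours 25 minutes → departure 06:22 UTC on Apr 20.
Miravel is UTC−9:00: 06:22 − 9:00 = 21:22 on Apr 19.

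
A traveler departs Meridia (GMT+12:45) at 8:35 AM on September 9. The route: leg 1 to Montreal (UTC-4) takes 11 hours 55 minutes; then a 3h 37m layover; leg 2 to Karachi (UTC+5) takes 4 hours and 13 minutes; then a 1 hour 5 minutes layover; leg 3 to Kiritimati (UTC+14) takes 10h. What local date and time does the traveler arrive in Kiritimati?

Convert departure to UTC: 8:35 AM − 12:45 = 7:50 PM UTC on Sep 8.
Add 11 hours and 55 minutes leg 1 → 7:45 AM UTC (Sep 9).
Add 3 hours 37 minutes layover in Montreal → 11:22 AM UTC.
Add 4 hours and 13 minutes leg 2 → 3:35 PM UTC.
Add 1 hour 5 minutes layover in Karachi → 4:40 PM UTC.
Add 10 hours leg 3 → 2:40 AM UTC (Sep 10).
Kiritimati is UTC+14:00, so local arrival = 2:40 AM + 14:00 = 4:40 PM on Sep 10.

4:40 PM on Sep 10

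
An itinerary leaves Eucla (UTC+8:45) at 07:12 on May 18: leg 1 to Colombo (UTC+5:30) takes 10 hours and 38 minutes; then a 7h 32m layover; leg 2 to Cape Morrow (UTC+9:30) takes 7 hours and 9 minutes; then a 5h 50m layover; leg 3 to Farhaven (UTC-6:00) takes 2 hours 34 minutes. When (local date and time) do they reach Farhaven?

02:10 on May 19

Convert departure to UTC: 07:12 − 8:45 = 22:27 UTC on May 17.
Add 10 hours 38 minutes leg 1 → 09:05 UTC (May 18).
Add 7 hours and 32 minutes layover in Colombo → 16:37 UTC.
Add 7 hours 9 minutes leg 2 → 23:46 UTC.
Add 5 hours 50 minutes layover in Cape Morrow → 05:36 UTC (May 19).
Add 2 hours 34 minutes leg 3 → 08:10 UTC.
Farhaven is UTC−6:00, so local arrival = 08:10 − 6:00 = 02:10 on May 19.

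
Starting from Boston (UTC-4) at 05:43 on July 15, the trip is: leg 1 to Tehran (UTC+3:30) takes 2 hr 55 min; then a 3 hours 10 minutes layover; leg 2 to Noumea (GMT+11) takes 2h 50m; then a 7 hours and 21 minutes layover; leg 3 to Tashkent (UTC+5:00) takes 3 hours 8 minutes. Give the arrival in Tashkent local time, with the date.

10:07 on July 16

Convert departure to UTC: 05:43 + 4:00 = 09:43 UTC on Jul 15.
Add 2 hours and 55 minutes leg 1 → 12:38 UTC.
Add 3 hours and 10 minutes layover in Tehran → 15:48 UTC.
Add 2 hours 50 minutes leg 2 → 18:38 UTC.
Add 7 hours 21 minutes layover in Noumea → 01:59 UTC (Jul 16).
Add 3 hours 8 minutes leg 3 → 05:07 UTC.
Tashkent is UTC+5:00, so local arrival = 05:07 + 5:00 = 10:07 on Jul 16.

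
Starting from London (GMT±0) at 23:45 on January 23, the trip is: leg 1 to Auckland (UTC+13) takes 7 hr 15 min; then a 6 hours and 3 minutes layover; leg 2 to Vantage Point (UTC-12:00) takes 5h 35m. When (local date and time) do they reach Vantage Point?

London is at UTC+0, so departure is already 23:45 UTC on Jan 23.
Add 7 hours 15 minutes leg 1 → 07:00 UTC (Jan 24).
Add 6 hours 3 minutes layover in Auckland → 13:03 UTC.
Add 5 hours and 35 minutes leg 2 → 18:38 UTC.
Vantage Point is UTC−12:00, so local arrival = 18:38 − 12:00 = 06:38 on Jan 24.

06:38 on January 24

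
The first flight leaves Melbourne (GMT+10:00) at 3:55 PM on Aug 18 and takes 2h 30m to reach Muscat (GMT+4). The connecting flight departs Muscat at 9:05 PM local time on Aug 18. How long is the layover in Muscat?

8 hours 40 minutes

Convert departure to UTC: 3:55 PM − 10:00 = 5:55 AM UTC on Aug 18.
Add 2 hours 30 minutes flight time → 8:25 AM UTC.
Muscat is UTC+4:00, so local arrival = 8:25 AM + 4:00 = 12:25 PM on Aug 18.
Layover = 9:05 PM − 12:25 PM = 8 hours 40 minutes.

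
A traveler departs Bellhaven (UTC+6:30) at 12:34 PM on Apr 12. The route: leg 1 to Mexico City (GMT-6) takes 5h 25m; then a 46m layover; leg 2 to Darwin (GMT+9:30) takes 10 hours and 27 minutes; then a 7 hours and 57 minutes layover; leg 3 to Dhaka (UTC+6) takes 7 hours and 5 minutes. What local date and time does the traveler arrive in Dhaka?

Convert departure to UTC: 12:34 PM − 6:30 = 6:04 AM UTC on Apr 12.
Add 5 hours and 25 minutes leg 1 → 11:29 AM UTC.
Add 46 minutes layover in Mexico City → 12:15 PM UTC.
Add 10 hours 27 minutes leg 2 → 10:42 PM UTC.
Add 7 hours and 57 minutes layover in Darwin → 6:39 AM UTC (Apr 13).
Add 7 hours and 5 minutes leg 3 → 1:44 PM UTC.
Dhaka is UTC+6:00, so local arrival = 1:44 PM + 6:00 = 7:44 PM on Apr 13.

7:44 PM on April 13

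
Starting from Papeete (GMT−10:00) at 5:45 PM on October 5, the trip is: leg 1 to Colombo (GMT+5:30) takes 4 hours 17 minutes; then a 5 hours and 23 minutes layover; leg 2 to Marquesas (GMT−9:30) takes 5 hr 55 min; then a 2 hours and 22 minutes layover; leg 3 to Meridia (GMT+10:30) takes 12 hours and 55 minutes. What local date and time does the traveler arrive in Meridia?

9:07 PM on October 7

Convert departure to UTC: 5:45 PM + 10:00 = 3:45 AM UTC on Oct 6.
Add 4 hours 17 minutes leg 1 → 8:02 AM UTC.
Add 5 hours 23 minutes layover in Colombo → 1:25 PM UTC.
Add 5 hours 55 minutes leg 2 → 7:20 PM UTC.
Add 2 hours 22 minutes layover in Marquesas → 9:42 PM UTC.
Add 12 hours 55 minutes leg 3 → 10:37 AM UTC (Oct 7).
Meridia is UTC+10:30, so local arrival = 10:37 AM + 10:30 = 9:07 PM on Oct 7.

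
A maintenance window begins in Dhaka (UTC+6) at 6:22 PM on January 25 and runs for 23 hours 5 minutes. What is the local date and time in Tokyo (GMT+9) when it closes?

8:27 PM on January 26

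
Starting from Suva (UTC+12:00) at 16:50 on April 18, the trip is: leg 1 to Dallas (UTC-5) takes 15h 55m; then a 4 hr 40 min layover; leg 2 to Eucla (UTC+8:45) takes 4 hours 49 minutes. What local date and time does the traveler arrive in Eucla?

14:59 on April 19

Convert departure to UTC: 16:50 − 12:00 = 04:50 UTC on Apr 18.
Add 15 hours and 55 minutes leg 1 → 20:45 UTC.
Add 4 hours 40 minutes layover in Dallas → 01:25 UTC (Apr 19).
Add 4 hours 49 minutes leg 2 → 06:14 UTC.
Eucla is UTC+8:45, so local arrival = 06:14 + 8:45 = 14:59 on Apr 19.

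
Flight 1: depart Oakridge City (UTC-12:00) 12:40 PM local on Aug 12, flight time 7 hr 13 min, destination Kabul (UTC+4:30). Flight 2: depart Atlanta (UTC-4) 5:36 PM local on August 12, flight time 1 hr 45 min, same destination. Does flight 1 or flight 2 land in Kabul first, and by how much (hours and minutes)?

Flight 1 in UTC: 12:40 PM + 12:00 = 12:40 AM on Aug 13.
+7 hours and 13 minutes → arrive 7:53 AM UTC on Aug 13.
Flight 2 in UTC: 5:36 PM + 4:00 = 9:36 PM on Aug 12.
+1 hour and 45 minutes → arrive 11:21 PM UTC on Aug 12.
Flight 2 lands earlier by 8 hours 32 minutes.

the second, by 8 hours 32 minutes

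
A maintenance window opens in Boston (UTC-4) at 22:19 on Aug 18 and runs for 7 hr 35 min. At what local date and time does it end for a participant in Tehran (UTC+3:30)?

13:24 on August 19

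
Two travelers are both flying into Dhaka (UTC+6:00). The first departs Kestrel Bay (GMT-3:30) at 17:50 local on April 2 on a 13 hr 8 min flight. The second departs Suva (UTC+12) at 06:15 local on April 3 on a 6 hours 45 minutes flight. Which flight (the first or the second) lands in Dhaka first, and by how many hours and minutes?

Flight 1 in UTC: 17:50 + 3:30 = 21:20 on Apr 2.
+13 hours 8 minutes → arrive 10:28 UTC on Apr 3.
Flight 2 in UTC: 06:15 − 12:00 = 18:15 on Apr 2.
+6 hours and 45 minutes → arrive 01:00 UTC on Apr 3.
Flight 2 lands earlier by 9 hours 28 minutes.

the second, by 9 hours 28 minutes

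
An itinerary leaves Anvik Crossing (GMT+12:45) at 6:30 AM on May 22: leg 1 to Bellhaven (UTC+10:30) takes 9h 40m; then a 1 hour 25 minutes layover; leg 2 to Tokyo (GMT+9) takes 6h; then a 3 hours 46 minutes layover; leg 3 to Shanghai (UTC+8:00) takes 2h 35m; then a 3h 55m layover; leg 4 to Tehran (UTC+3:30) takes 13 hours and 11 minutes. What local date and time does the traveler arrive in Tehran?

1:47 PM on May 23

Convert departure to UTC: 6:30 AM − 12:45 = 5:45 PM UTC on May 21.
Add 9 hours and 40 minutes leg 1 → 3:25 AM UTC (May 22).
Add 1 hour 25 minutes layover in Bellhaven → 4:50 AM UTC.
Add 6 hours leg 2 → 10:50 AM UTC.
Add 3 hours and 46 minutes layover in Tokyo → 2:36 PM UTC.
Add 2 hours 35 minutes leg 3 → 5:11 PM UTC.
Add 3 hours 55 minutes layover in Shanghai → 9:06 PM UTC.
Add 13 hours 11 minutes leg 4 → 10:17 AM UTC (May 23).
Tehran is UTC+3:30, so local arrival = 10:17 AM + 3:30 = 1:47 PM on May 23.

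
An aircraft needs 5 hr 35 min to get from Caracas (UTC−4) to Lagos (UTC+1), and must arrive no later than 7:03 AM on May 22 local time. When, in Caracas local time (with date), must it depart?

8:28 PM on May 21

Target arrival in UTC: 7:03 AM − 1:00 = 6:03 AM on May 22.
Subtract 5 hours and 35 minutes → departure 12:28 AM UTC on May 22.
Caracas is UTC−4:00: 12:28 AM − 4:00 = 8:28 PM on May 21.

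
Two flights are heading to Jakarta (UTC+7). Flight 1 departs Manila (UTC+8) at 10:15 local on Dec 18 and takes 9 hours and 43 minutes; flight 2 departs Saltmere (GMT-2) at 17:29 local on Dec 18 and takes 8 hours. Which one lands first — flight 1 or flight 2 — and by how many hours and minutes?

the first, by 15 hours 31 minutes

Flight 1 in UTC: 10:15 − 8:00 = 02:15 on Dec 18.
+9 hours and 43 minutes → arrive 11:58 UTC on Dec 18.
Flight 2 in UTC: 17:29 + 2:00 = 19:29 on Dec 18.
+8 hours → arrive 03:29 UTC on Dec 19.
Flight 1 lands earlier by 15 hours 31 minutes.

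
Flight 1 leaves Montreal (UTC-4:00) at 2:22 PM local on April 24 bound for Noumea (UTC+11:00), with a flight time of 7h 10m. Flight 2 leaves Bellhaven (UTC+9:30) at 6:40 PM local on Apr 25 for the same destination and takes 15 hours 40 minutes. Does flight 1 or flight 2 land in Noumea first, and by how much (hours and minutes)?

Flight 1 in UTC: 2:22 PM + 4:00 = 6:22 PM on Apr 24.
+7 hours and 10 minutes → arrive 1:32 AM UTC on Apr 25.
Flight 2 in UTC: 6:40 PM − 9:30 = 9:10 AM on Apr 25.
+15 hours 40 minutes → arrive 12:50 AM UTC on Apr 26.
Flight 1 lands earlier by 23 hours 18 minutes.

the first, by 23 hours 18 minutes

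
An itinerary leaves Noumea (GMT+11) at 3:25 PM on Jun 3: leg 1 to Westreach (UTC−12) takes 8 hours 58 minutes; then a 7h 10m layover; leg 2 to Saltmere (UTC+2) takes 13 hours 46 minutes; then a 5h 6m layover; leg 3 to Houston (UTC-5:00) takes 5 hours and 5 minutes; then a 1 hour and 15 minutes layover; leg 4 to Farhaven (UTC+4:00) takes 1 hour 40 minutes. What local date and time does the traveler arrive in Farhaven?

3:25 AM on June 5

Convert departure to UTC: 3:25 PM − 11:00 = 4:25 AM UTC on Jun 3.
Add 8 hours and 58 minutes leg 1 → 1:23 PM UTC.
Add 7 hours and 10 minutes layover in Westreach → 8:33 PM UTC.
Add 13 hours 46 minutes leg 2 → 10:19 AM UTC (Jun 4).
Add 5 hours and 6 minutes layover in Saltmere → 3:25 PM UTC.
Add 5 hours and 5 minutes leg 3 → 8:30 PM UTC.
Add 1 hour and 15 minutes layover in Houston → 9:45 PM UTC.
Add 1 hour and 40 minutes leg 4 → 11:25 PM UTC.
Farhaven is UTC+4:00, so local arrival = 11:25 PM + 4:00 = 3:25 AM on Jun 5.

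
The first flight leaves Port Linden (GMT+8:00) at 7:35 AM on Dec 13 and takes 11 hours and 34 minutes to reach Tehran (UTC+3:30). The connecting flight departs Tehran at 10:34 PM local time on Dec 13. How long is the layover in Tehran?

7 hours 55 minutes

Convert departure to UTC: 7:35 AM − 8:00 = 11:35 PM UTC on Dec 12.
Add 11 hours and 34 minutes flight time → 11:09 AM UTC (Dec 13).
Tehran is UTC+3:30, so local arrival = 11:09 AM + 3:30 = 2:39 PM on Dec 13.
Layover = 10:34 PM − 2:39 PM = 7 hours 55 minutes.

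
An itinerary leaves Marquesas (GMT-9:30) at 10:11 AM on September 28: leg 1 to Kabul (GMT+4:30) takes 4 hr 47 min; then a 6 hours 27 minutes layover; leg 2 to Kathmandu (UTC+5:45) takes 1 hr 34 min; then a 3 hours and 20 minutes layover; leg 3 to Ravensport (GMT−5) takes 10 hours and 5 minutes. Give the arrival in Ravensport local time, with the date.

4:54 PM on Sep 29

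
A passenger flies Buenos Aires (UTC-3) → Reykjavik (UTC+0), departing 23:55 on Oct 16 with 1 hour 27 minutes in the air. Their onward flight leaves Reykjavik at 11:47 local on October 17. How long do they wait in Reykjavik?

Convert departure to UTC: 23:55 + 3:00 = 02:55 UTC on Oct 17.
Add 1 hour and 27 minutes flight time → 04:22 UTC.
Reykjavik is UTC+0, so local arrival is the same: 04:22 on Oct 17.
Layover = 11:47 − 04:22 = 7 hours 25 minutes.

7 hours 25 minutes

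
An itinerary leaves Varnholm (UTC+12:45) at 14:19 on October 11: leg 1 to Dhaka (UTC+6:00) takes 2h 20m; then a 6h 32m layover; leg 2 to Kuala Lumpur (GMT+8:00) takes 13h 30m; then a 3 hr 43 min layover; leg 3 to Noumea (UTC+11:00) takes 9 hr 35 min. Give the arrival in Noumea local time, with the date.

00:14 on October 13

Convert departure to UTC: 14:19 − 12:45 = 01:34 UTC on Oct 11.
Add 2 hours 20 minutes leg 1 → 03:54 UTC.
Add 6 hours and 32 minutes layover in Dhaka → 10:26 UTC.
Add 13 hours 30 minutes leg 2 → 23:56 UTC.
Add 3 hours and 43 minutes layover in Kuala Lumpur → 03:39 UTC (Oct 12).
Add 9 hours 35 minutes leg 3 → 13:14 UTC.
Noumea is UTC+11:00, so local arrival = 13:14 + 11:00 = 00:14 on Oct 13.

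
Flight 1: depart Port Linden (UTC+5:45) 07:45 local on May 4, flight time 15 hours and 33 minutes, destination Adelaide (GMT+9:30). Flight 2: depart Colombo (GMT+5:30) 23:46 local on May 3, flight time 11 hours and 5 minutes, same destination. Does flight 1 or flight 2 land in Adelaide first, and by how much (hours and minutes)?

Flight 1 in UTC: 07:45 − 5:45 = 02:00 on May 4.
+15 hours and 33 minutes → arrive 17:33 UTC on May 4.
Flight 2 in UTC: 23:46 − 5:30 = 18:16 on May 3.
+11 hours and 5 minutes → arrive 05:21 UTC on May 4.
Flight 2 lands earlier by 12 hours 12 minutes.

the second, by 12 hours 12 minutes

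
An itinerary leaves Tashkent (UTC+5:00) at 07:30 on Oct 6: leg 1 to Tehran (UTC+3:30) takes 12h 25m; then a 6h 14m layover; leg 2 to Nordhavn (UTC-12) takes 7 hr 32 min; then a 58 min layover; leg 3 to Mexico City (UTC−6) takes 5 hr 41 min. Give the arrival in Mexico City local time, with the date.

05:20 on October 7

Convert departure to UTC: 07:30 − 5:00 = 02:30 UTC on Oct 6.
Add 12 hours 25 minutes leg 1 → 14:55 UTC.
Add 6 hours and 14 minutes layover in Tehran → 21:09 UTC.
Add 7 hours 32 minutes leg 2 → 04:41 UTC (Oct 7).
Add 58 minutes layover in Nordhavn → 05:39 UTC.
Add 5 hours and 41 minutes leg 3 → 11:20 UTC.
Mexico City is UTC−6:00, so local arrival = 11:20 − 6:00 = 05:20 on Oct 7.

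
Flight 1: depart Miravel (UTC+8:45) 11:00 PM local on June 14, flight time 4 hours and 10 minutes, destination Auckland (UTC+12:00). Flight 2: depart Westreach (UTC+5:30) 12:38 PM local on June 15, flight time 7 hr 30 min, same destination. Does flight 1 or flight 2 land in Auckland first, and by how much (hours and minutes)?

Flight 1 in UTC: 11:00 PM − 8:45 = 2:15 PM on Jun 14.
+4 hours 10 minutes → arrive 6:25 PM UTC on Jun 14.
Flight 2 in UTC: 12:38 PM − 5:30 = 7:08 AM on Jun 15.
+7 hours and 30 minutes → arrive 2:38 PM UTC on Jun 15.
Flight 1 lands earlier by 20 hours 13 minutes.

the first, by 20 hours 13 minutes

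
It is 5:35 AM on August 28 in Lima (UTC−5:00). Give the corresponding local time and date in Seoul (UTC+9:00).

7:35 PM on Aug 28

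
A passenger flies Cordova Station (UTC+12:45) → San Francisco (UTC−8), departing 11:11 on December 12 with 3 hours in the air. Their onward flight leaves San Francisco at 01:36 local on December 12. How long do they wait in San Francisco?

Convert departure to UTC: 11:11 − 12:45 = 22:26 UTC on Dec 11.
Add 3 hours flight time → 01:26 UTC (Dec 12).
San Francisco is UTC−8:00, so local arrival = 01:26 − 8:00 = 17:26 on Dec 11.
Layover = 01:36 − 17:26 (+1 day) = 8 hours 10 minutes.

8 hours 10 minutes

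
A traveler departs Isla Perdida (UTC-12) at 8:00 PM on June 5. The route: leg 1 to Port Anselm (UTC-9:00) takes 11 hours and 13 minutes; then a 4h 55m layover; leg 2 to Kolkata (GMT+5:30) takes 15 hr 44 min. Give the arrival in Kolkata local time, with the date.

9:22 PM on June 7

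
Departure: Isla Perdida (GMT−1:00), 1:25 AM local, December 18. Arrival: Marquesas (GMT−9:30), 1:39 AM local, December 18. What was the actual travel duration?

Departure in UTC: 1:25 AM + 1:00 = 2:25 AM on Dec 18.
Arrival in UTC: 1:39 AM + 9:30 = 11:09 AM on Dec 18.
Elapsed = 11:09 AM − 2:25 AM = 8 hours 44 minutes.

8 hours 44 minutes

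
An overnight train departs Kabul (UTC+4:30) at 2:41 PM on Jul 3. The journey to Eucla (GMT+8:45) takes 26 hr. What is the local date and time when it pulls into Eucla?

8:56 PM on July 4

Eucla is 4:15 ahead of Kabul.
After 26 hours it is 4:41 PM (Jul 4) in Kabul.
Shift by the zone difference: 4:41 PM + 4:15 = 8:56 PM on Jul 4 in Eucla.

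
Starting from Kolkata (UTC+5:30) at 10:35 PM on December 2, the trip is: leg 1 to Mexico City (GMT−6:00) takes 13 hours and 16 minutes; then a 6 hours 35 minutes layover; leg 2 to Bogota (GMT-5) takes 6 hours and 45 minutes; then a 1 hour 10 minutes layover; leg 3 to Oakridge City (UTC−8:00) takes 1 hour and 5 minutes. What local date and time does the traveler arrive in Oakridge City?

1:56 PM on December 3

Convert departure to UTC: 10:35 PM − 5:30 = 5:05 PM UTC on Dec 2.
Add 13 hours 16 minutes leg 1 → 6:21 AM UTC (Dec 3).
Add 6 hours and 35 minutes layover in Mexico City → 12:56 PM UTC.
Add 6 hours 45 minutes leg 2 → 7:41 PM UTC.
Add 1 hour 10 minutes layover in Bogota → 8:51 PM UTC.
Add 1 hour and 5 minutes leg 3 → 9:56 PM UTC.
Oakridge City is UTC−8:00, so local arrival = 9:56 PM − 8:00 = 1:56 PM on Dec 3.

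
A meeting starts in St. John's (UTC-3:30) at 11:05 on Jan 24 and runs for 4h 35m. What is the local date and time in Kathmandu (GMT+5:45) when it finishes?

Convert start to UTC: 11:05 + 3:30 = 14:35 UTC on Jan 24.
Add 4 hours and 35 minutes duration → 19:10 UTC.
Kathmandu is UTC+5:45, so local end time = 19:10 + 5:45 = 00:55 on Jan 25.

00:55 on January 25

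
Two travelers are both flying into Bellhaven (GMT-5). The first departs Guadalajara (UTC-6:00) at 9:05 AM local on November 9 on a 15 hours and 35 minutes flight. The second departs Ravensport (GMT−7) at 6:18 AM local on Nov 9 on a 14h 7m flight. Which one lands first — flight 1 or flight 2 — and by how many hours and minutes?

Flight 1 in UTC: 9:05 AM + 6:00 = 3:05 PM on Nov 9.
+15 hours 35 minutes → arrive 6:40 AM UTC on Nov 10.
Flight 2 in UTC: 6:18 AM + 7:00 = 1:18 PM on Nov 9.
+14 hours and 7 minutes → arrive 3:25 AM UTC on Nov 10.
Flight 2 lands earlier by 3 hours 15 minutes.

the second, by 3 hours 15 minutes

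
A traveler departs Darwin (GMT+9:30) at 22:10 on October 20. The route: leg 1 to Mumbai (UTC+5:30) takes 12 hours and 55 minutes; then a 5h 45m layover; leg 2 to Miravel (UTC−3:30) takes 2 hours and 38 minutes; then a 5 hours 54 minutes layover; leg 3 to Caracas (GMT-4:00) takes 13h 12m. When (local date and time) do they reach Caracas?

01:04 on October 22

Convert departure to UTC: 22:10 − 9:30 = 12:40 UTC on Oct 20.
Add 12 hours and 55 minutes leg 1 → 01:35 UTC (Oct 21).
Add 5 hours 45 minutes layover in Mumbai → 07:20 UTC.
Add 2 hours and 38 minutes leg 2 → 09:58 UTC.
Add 5 hours and 54 minutes layover in Miravel → 15:52 UTC.
Add 13 hours 12 minutes leg 3 → 05:04 UTC (Oct 22).
Caracas is UTC−4:00, so local arrival = 05:04 − 4:00 = 01:04 on Oct 22.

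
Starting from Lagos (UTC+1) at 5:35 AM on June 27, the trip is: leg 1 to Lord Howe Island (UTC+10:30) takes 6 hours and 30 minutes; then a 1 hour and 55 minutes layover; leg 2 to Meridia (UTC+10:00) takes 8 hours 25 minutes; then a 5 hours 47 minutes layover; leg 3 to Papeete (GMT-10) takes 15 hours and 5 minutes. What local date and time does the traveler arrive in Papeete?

8:17 AM on June 28

Convert departure to UTC: 5:35 AM − 1:00 = 4:35 AM UTC on Jun 27.
Add 6 hours 30 minutes leg 1 → 11:05 AM UTC.
Add 1 hour 55 minutes layover in Lord Howe Island → 1:00 PM UTC.
Add 8 hours 25 minutes leg 2 → 9:25 PM UTC.
Add 5 hours 47 minutes layover in Meridia → 3:12 AM UTC (Jun 28).
Add 15 hours 5 minutes leg 3 → 6:17 PM UTC.
Papeete is UTC−10:00, so local arrival = 6:17 PM − 10:00 = 8:17 AM on Jun 28.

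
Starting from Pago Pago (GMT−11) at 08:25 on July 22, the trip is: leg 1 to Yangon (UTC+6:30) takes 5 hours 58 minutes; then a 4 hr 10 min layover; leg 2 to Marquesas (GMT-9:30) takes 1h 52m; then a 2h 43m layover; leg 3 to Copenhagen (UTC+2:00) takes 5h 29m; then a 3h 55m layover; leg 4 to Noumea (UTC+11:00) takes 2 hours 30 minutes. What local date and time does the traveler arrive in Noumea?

09:02 on July 24

Convert departure to UTC: 08:25 + 11:00 = 19:25 UTC on Jul 22.
Add 5 hours and 58 minutes leg 1 → 01:23 UTC (Jul 23).
Add 4 hours 10 minutes layover in Yangon → 05:33 UTC.
Add 1 hour and 52 minutes leg 2 → 07:25 UTC.
Add 2 hours 43 minutes layover in Marquesas → 10:08 UTC.
Add 5 hours and 29 minutes leg 3 → 15:37 UTC.
Add 3 hours and 55 minutes layover in Copenhagen → 19:32 UTC.
Add 2 hours and 30 minutes leg 4 → 22:02 UTC.
Noumea is UTC+11:00, so local arrival = 22:02 + 11:00 = 09:02 on Jul 24.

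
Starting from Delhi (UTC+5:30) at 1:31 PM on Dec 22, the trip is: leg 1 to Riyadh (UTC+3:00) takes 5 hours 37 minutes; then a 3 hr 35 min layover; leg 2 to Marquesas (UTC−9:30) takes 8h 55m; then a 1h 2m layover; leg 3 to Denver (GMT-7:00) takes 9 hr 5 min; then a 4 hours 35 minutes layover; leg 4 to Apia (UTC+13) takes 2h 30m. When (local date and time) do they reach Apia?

8:20 AM on December 24

Convert departure to UTC: 1:31 PM − 5:30 = 8:01 AM UTC on Dec 22.
Add 5 hours and 37 minutes leg 1 → 1:38 PM UTC.
Add 3 hours and 35 minutes layover in Riyadh → 5:13 PM UTC.
Add 8 hours 55 minutes leg 2 → 2:08 AM UTC (Dec 23).
Add 1 hour 2 minutes layover in Marquesas → 3:10 AM UTC.
Add 9 hours 5 minutes leg 3 → 12:15 PM UTC.
Add 4 hours and 35 minutes layover in Denver → 4:50 PM UTC.
Add 2 hours and 30 minutes leg 4 → 7:20 PM UTC.
Apia is UTC+13:00, so local arrival = 7:20 PM + 13:00 = 8:20 AM on Dec 24.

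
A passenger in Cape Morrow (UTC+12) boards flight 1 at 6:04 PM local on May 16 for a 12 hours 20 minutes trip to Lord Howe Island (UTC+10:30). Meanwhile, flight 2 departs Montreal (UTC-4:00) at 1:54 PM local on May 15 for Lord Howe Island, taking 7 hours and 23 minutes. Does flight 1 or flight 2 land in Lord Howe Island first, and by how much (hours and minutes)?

Flight 1 in UTC: 6:04 PM − 12:00 = 6:04 AM on May 16.
+12 hours and 20 minutes → arrive 6:24 PM UTC on May 16.
Flight 2 in UTC: 1:54 PM + 4:00 = 5:54 PM on May 15.
+7 hours 23 minutes → arrive 1:17 AM UTC on May 16.
Flight 2 lands earlier by 17 hours 7 minutes.

the second, by 17 hours 7 minutes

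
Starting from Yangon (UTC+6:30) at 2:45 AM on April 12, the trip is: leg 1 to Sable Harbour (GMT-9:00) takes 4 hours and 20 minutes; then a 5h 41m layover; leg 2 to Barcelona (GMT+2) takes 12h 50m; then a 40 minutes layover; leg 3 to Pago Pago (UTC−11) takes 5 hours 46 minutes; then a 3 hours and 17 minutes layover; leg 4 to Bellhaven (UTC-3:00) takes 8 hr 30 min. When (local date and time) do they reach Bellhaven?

Convert departure to UTC: 2:45 AM − 6:30 = 8:15 PM UTC on Apr 11.
Add 4 hours 20 minutes leg 1 → 12:35 AM UTC (Apr 12).
Add 5 hours and 41 minutes layover in Sable Harbour → 6:16 AM UTC.
Add 12 hours and 50 minutes leg 2 → 7:06 PM UTC.
Add 40 minutes layover in Barcelona → 7:46 PM UTC.
Add 5 hours and 46 minutes leg 3 → 1:32 AM UTC (Apr 13).
Add 3 hours 17 minutes layover in Pago Pago → 4:49 AM UTC.
Add 8 hours and 30 minutes leg 4 → 1:19 PM UTC.
Bellhaven is UTC−3:00, so local arrival = 1:19 PM − 3:00 = 10:19 AM on Apr 13.

10:19 AM on Apr 13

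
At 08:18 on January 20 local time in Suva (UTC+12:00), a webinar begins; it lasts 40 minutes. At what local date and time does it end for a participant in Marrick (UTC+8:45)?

05:43 on Jan 20

Convert start to UTC: 08:18 − 12:00 = 20:18 UTC on Jan 19.
Add 40 minutes duration → 20:58 UTC.
Marrick is UTC+8:45, so local end time = 20:58 + 8:45 = 05:43 on Jan 20.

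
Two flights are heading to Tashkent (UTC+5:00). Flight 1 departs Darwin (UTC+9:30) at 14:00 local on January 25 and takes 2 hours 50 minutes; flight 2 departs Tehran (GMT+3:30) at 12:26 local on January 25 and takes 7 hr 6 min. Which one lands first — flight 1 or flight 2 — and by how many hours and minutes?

Flight 1 in UTC: 14:00 − 9:30 = 04:30 on Jan 25.
+2 hours and 50 minutes → arrive 07:20 UTC on Jan 25.
Flight 2 in UTC: 12:26 − 3:30 = 08:56 on Jan 25.
+7 hours and 6 minutes → arrive 16:02 UTC on Jan 25.
Flight 1 lands earlier by 8 hours 42 minutes.

the first, by 8 hours 42 minutes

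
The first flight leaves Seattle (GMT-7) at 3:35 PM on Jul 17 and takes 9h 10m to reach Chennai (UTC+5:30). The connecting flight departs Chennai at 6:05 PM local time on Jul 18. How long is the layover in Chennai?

4 hours 50 minutes

Convert departure to UTC: 3:35 PM + 7:00 = 10:35 PM UTC on Jul 17.
Add 9 hours 10 minutes flight time → 7:45 AM UTC (Jul 18).
Chennai is UTC+5:30, so local arrival = 7:45 AM + 5:30 = 1:15 PM on Jul 18.
Layover = 6:05 PM − 1:15 PM = 4 hours 50 minutes.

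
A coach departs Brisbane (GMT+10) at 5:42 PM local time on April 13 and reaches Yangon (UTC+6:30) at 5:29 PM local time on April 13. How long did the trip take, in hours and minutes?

Departure in UTC: 5:42 PM − 10:00 = 7:42 AM on Apr 13.
Arrival in UTC: 5:29 PM − 6:30 = 10:59 AM on Apr 13.
Elapsed = 10:59 AM − 7:42 AM = 3 hours 17 minutes.

3 hours 17 minutes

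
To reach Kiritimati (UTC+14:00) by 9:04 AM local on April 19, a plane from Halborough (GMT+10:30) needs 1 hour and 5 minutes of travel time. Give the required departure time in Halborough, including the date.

Target arrival in UTC: 9:04 AM − 14:00 = 7:04 PM on Apr 18.
Subtract 1 hour and 5 minutes → departure 5:59 PM UTC on Apr 18.
Halborough is UTC+10:30: 5:59 PM + 10:30 = 4:29 AM on Apr 19.

4:29 AM on April 19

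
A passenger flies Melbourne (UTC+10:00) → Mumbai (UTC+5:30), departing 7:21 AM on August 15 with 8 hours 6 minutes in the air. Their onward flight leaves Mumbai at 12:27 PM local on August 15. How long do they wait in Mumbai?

1 hour 30 minutes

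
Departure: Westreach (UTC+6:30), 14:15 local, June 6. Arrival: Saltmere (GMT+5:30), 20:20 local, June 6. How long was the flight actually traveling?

7 hours 5 minutes

Saltmere is 1:00 behind Westreach.
Clock-face elapsed time (ignoring zones) is 6 hours 5 minutes.
Actual elapsed = 6 hours 5 minutes + 1:00 = 7 hours 5 minutes.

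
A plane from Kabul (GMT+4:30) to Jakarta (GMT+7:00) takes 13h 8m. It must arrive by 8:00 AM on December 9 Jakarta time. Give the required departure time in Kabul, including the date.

Target arrival in UTC: 8:00 AM − 7:00 = 1:00 AM on Dec 9.
Subtract 13 hours 8 minutes → departure 11:52 AM UTC on Dec 8.
Kabul is UTC+4:30: 11:52 AM + 4:30 = 4:22 PM on Dec 8.

4:22 PM on December 8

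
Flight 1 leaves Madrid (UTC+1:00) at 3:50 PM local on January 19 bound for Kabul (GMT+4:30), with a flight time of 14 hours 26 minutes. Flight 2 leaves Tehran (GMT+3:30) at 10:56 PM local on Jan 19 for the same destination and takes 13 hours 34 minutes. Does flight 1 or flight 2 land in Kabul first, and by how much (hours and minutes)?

the first, by 3 hours 44 minutes

Flight 1 in UTC: 3:50 PM − 1:00 = 2:50 PM on Jan 19.
+14 hours and 26 minutes → arrive 5:16 AM UTC on Jan 20.
Flight 2 in UTC: 10:56 PM − 3:30 = 7:26 PM on Jan 19.
+13 hours and 34 minutes → arrive 9:00 AM UTC on Jan 20.
Flight 1 lands earlier by 3 hours 44 minutes.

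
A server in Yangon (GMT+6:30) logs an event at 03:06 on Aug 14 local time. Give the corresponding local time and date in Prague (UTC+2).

22:36 on August 13

In UTC: 03:06 − 6:30 = 20:36 on Aug 13.
Prague is UTC+2:00: 20:36 + 2:00 = 22:36 on Aug 13.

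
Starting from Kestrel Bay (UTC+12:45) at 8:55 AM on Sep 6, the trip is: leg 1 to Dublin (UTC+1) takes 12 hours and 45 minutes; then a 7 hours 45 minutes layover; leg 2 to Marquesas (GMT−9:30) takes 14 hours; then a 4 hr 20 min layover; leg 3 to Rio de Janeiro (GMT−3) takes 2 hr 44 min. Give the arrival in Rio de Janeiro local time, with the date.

10:44 AM on September 7

Convert departure to UTC: 8:55 AM − 12:45 = 8:10 PM UTC on Sep 5.
Add 12 hours and 45 minutes leg 1 → 8:55 AM UTC (Sep 6).
Add 7 hours and 45 minutes layover in Dublin → 4:40 PM UTC.
Add 14 hours leg 2 → 6:40 AM UTC (Sep 7).
Add 4 hours 20 minutes layover in Marquesas → 11:00 AM UTC.
Add 2 hours 44 minutes leg 3 → 1:44 PM UTC.
Rio de Janeiro is UTC−3:00, so local arrival = 1:44 PM − 3:00 = 10:44 AM on Sep 7.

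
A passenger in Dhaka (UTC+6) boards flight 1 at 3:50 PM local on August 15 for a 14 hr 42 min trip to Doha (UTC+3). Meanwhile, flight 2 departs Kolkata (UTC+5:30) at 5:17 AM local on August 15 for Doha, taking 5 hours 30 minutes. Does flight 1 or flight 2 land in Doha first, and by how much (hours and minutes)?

Flight 1 in UTC: 3:50 PM − 6:00 = 9:50 AM on Aug 15.
+14 hours and 42 minutes → arrive 12:32 AM UTC on Aug 16.
Flight 2 in UTC: 5:17 AM − 5:30 = 11:47 PM on Aug 14.
+5 hours 30 minutes → arrive 5:17 AM UTC on Aug 15.
Flight 2 lands earlier by 19 hours 15 minutes.

the second, by 19 hours 15 minutes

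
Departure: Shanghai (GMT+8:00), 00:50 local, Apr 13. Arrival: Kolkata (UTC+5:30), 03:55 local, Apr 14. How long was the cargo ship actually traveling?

29 hours 35 minutes

Departure in UTC: 00:50 − 8:00 = 16:50 on Apr 12.
Arrival in UTC: 03:55 − 5:30 = 22:25 on Apr 13.
Elapsed = 22:25 − 16:50 (+1 day) = 29 hours 35 minutes.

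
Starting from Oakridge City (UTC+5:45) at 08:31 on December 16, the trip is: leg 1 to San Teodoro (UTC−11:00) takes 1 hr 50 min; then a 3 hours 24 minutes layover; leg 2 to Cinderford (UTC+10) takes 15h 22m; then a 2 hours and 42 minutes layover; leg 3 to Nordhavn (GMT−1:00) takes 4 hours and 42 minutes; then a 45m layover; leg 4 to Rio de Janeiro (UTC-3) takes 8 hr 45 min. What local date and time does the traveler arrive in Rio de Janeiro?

13:16 on December 17

Convert departure to UTC: 08:31 − 5:45 = 02:46 UTC on Dec 16.
Add 1 hour and 50 minutes leg 1 → 04:36 UTC.
Add 3 hours 24 minutes layover in San Teodoro → 08:00 UTC.
Add 15 hours and 22 minutes leg 2 → 23:22 UTC.
Add 2 hours 42 minutes layover in Cinderford → 02:04 UTC (Dec 17).
Add 4 hours 42 minutes leg 3 → 06:46 UTC.
Add 45 minutes layover in Nordhavn → 07:31 UTC.
Add 8 hours 45 minutes leg 4 → 16:16 UTC.
Rio de Janeiro is UTC−3:00, so local arrival = 16:16 − 3:00 = 13:16 on Dec 17.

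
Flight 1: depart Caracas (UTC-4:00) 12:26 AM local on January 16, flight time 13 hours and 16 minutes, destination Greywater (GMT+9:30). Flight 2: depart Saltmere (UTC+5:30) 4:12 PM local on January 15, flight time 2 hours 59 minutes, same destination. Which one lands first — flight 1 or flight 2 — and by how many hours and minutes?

the second, by 28 hours 1 minute

Flight 1 in UTC: 12:26 AM + 4:00 = 4:26 AM on Jan 16.
+13 hours and 16 minutes → arrive 5:42 PM UTC on Jan 16.
Flight 2 in UTC: 4:12 PM − 5:30 = 10:42 AM on Jan 15.
+2 hours 59 minutes → arrive 1:41 PM UTC on Jan 15.
Flight 2 lands earlier by 28 hours 1 minute.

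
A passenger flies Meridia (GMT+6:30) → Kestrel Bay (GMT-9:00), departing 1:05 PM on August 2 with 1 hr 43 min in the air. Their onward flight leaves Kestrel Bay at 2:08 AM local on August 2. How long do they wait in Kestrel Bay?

2 hours 50 minutes

Convert departure to UTC: 1:05 PM − 6:30 = 6:35 AM UTC on Aug 2.
Add 1 hour and 43 minutes flight time → 8:18 AM UTC.
Kestrel Bay is UTC−9:00, so local arrival = 8:18 AM − 9:00 = 11:18 PM on Aug 1.
Layover = 2:08 AM − 11:18 PM (+1 day) = 2 hours 50 minutes.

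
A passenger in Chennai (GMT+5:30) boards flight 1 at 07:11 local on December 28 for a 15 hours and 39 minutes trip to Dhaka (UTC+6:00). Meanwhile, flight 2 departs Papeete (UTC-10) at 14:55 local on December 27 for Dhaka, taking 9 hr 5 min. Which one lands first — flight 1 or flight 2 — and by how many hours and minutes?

Flight 1 in UTC: 07:11 − 5:30 = 01:41 on Dec 28.
+15 hours and 39 minutes → arrive 17:20 UTC on Dec 28.
Flight 2 in UTC: 14:55 + 10:00 = 00:55 on Dec 28.
+9 hours 5 minutes → arrive 10:00 UTC on Dec 28.
Flight 2 lands earlier by 7 hours 20 minutes.

the second, by 7 hours 20 minutes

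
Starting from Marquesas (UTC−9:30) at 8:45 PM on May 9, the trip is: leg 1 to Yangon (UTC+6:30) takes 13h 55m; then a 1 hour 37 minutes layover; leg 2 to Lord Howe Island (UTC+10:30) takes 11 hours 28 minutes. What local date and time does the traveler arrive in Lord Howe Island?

7:45 PM on May 11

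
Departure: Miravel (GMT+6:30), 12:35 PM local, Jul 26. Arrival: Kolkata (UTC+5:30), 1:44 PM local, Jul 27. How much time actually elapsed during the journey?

Departure in UTC: 12:35 PM − 6:30 = 6:05 AM on Jul 26.
Arrival in UTC: 1:44 PM − 5:30 = 8:14 AM on Jul 27.
Elapsed = 8:14 AM − 6:05 AM (+1 day) = 26 hours 9 minutes.

26 hours 9 minutes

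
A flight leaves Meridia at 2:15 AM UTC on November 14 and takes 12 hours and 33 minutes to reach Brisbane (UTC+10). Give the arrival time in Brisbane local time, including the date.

12:48 AM on November 15

Departure is given in UTC: 2:15 AM on Nov 14.
Add 12 hours 33 minutes → 2:48 PM UTC.
Brisbane is UTC+10:00: 2:48 PM + 10:00 = 12:48 AM on Nov 15.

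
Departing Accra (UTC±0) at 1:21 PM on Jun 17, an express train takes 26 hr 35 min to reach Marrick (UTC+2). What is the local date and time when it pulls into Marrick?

5:56 PM on Jun 18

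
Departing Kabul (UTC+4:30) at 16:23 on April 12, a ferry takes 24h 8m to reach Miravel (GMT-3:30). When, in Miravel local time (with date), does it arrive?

08:31 on April 13

Convert departure to UTC: 16:23 − 4:30 = 11:53 UTC on Apr 12.
Add 24 hours 8 minutes travel time → 12:01 UTC (Apr 13).
Miravel is UTC−3:30, so local arrival = 12:01 − 3:30 = 08:31 on Apr 13.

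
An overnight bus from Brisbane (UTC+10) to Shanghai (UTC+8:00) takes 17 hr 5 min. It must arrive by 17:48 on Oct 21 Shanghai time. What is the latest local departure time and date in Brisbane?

02:43 on October 21

Target arrival in UTC: 17:48 − 8:00 = 09:48 on Oct 21.
Subtract 17 hours and 5 minutes → departure 16:43 UTC on Oct 20.
Brisbane is UTC+10:00: 16:43 + 10:00 = 02:43 on Oct 21.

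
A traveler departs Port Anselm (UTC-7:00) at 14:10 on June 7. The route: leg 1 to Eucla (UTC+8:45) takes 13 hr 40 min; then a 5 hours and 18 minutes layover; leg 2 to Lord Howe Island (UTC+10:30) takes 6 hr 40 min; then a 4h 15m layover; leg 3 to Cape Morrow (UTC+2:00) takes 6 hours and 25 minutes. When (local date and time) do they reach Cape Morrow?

Convert departure to UTC: 14:10 + 7:00 = 21:10 UTC on Jun 7.
Add 13 hours 40 minutes leg 1 → 10:50 UTC (Jun 8).
Add 5 hours and 18 minutes layover in Eucla → 16:08 UTC.
Add 6 hours and 40 minutes leg 2 → 22:48 UTC.
Add 4 hours and 15 minutes layover in Lord Howe Island → 03:03 UTC (Jun 9).
Add 6 hours and 25 minutes leg 3 → 09:28 UTC.
Cape Morrow is UTC+2:00, so local arrival = 09:28 + 2:00 = 11:28 on Jun 9.

11:28 on Jun 9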